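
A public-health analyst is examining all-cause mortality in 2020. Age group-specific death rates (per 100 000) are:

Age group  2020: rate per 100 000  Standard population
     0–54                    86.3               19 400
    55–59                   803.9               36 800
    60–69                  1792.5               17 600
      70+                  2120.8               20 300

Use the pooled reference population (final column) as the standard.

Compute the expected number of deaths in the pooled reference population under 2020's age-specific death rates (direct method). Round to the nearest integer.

Expected deaths = Σ (standard pop × age-specific rate ÷ 100 000)
= 19 400×86.3/100 000 + 36 800×803.9/100 000 + 17 600×1792.5/100 000 + 20 300×2120.8/100 000
= 16.74 + 295.84 + 315.48 + 430.52 = 1058.58.

1059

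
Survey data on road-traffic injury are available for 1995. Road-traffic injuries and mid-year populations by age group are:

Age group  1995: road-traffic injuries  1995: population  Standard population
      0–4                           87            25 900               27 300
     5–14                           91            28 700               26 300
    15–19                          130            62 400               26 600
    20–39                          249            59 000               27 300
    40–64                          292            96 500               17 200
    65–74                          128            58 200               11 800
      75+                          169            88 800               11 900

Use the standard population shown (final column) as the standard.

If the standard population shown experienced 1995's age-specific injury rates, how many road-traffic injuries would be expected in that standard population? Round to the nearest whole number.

446

Age-specific rates per 100 000 for 1995: 335.91, 317.07, 208.33, 422.03, 302.59, 219.93, 190.32.
Expected road-traffic injuries = Σ (standard pop × age-specific rate ÷ 100 000)
= 27 300×335.91/100 000 + 26 300×317.07/100 000 + 26 600×208.33/100 000 + 27 300×422.03/100 000 + 17 200×302.59/100 000 + 11 800×219.93/100 000 + 11 900×190.32/100 000
= 91.70 + 83.39 + 55.42 + 115.22 + 52.05 + 25.95 + 22.65 = 446.37.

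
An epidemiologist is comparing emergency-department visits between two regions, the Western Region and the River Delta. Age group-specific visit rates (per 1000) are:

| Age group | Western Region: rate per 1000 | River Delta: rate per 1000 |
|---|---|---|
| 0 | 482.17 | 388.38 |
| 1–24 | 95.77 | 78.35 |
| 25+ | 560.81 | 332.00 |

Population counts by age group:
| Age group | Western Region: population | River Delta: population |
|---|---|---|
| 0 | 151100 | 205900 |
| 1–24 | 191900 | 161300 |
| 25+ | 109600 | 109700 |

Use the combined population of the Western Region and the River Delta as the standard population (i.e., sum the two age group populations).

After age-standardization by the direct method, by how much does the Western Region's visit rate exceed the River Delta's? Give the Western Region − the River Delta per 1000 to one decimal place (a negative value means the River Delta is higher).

Combined standard total = 929500; weights = 0.3841, 0.3800, 0.2359.
The Western Region: 0.3841×482.17 + 0.3800×95.77 + 0.2359×560.81 = 353.8960 per 1000.
The River Delta: 0.3841×388.38 + 0.3800×78.35 + 0.2359×332.00 = 257.2700 per 1000.
Difference = 353.8960 − 257.2700 = 96.6259.

96.6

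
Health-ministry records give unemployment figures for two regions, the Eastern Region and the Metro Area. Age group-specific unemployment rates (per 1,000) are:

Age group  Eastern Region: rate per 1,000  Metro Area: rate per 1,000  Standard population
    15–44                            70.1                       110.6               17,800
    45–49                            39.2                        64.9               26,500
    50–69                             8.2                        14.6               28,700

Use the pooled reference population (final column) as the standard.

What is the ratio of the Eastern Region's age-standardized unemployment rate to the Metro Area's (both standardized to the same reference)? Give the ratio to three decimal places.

0.614

Standard total = 73,000; weights = 0.2438, 0.3630, 0.3932.
The Eastern Region: 0.2438×70.1 + 0.3630×39.2 + 0.3932×8.2 = 34.5468 per 1,000.
The Metro Area: 0.2438×110.6 + 0.3630×64.9 + 0.3932×14.6 = 56.2678 per 1,000.
Ratio = 34.5468 ÷ 56.2678 = 0.61397.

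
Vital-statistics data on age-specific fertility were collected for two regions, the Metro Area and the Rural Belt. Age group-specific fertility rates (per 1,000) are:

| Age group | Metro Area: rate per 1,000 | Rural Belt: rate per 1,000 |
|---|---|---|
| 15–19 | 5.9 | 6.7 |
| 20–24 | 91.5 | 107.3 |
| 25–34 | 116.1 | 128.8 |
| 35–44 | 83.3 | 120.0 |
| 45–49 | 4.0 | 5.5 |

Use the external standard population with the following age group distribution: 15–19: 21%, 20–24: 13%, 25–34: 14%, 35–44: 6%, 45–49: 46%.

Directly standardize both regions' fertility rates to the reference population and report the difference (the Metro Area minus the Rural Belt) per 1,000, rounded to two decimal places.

-6.89

Standard weights: 0.21, 0.13, 0.14, 0.06, 0.46.
The Metro Area: 0.2100×5.9 + 0.1300×91.5 + 0.1400×116.1 + 0.0600×83.3 + 0.4600×4.0 = 36.2260 per 1,000.
The Rural Belt: 0.2100×6.7 + 0.1300×107.3 + 0.1400×128.8 + 0.0600×120.0 + 0.4600×5.5 = 43.1180 per 1,000.
Difference = 36.2260 − 43.1180 = -6.8920.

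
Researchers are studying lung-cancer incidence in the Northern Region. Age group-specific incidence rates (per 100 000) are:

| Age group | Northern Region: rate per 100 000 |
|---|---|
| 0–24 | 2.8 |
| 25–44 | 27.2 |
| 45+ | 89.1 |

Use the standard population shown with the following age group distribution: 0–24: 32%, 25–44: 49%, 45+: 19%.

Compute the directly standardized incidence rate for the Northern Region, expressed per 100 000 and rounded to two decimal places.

Standard weights: 0.32, 0.49, 0.19.
Standardized rate: 0.3200×2.8 + 0.4900×27.2 + 0.1900×89.1 = 31.1530 per 100 000.

31.15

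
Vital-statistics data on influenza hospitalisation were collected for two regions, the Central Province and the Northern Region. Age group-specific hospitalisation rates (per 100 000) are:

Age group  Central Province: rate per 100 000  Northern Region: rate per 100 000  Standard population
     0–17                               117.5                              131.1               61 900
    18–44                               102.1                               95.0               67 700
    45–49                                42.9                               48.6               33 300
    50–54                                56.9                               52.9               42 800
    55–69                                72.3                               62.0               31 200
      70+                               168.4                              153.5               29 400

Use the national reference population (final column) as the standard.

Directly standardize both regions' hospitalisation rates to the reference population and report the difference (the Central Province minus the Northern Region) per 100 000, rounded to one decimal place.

1.4

Standard total = 266 300; weights = 0.2324, 0.2542, 0.1250, 0.1607, 0.1172, 0.1104.
The Central Province: 0.2324×117.5 + 0.2542×102.1 + 0.1250×42.9 + 0.1607×56.9 + 0.1172×72.3 + 0.1104×168.4 = 94.8405 per 100 000.
The Northern Region: 0.2324×131.1 + 0.2542×95.0 + 0.1250×48.6 + 0.1607×52.9 + 0.1172×62.0 + 0.1104×153.5 = 93.4149 per 100 000.
Difference = 94.8405 − 93.4149 = 1.4256.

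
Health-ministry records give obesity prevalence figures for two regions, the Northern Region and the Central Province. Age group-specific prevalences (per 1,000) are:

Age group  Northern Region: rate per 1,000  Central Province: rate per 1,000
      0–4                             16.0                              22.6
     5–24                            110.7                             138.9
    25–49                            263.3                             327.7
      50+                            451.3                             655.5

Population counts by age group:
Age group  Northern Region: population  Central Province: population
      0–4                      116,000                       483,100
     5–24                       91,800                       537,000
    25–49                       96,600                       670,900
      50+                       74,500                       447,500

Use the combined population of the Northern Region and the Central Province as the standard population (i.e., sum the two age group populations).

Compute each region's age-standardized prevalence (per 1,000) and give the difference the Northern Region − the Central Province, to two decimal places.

-70.59

Combined standard total = 2,517,400; weights = 0.2380, 0.2498, 0.3049, 0.2074.
The Northern Region: 0.2380×16.0 + 0.2498×110.7 + 0.3049×263.3 + 0.2074×451.3 = 205.3131 per 1,000.
The Central Province: 0.2380×22.6 + 0.2498×138.9 + 0.3049×327.7 + 0.2074×655.5 = 275.9040 per 1,000.
Difference = 205.3131 − 275.9040 = -70.5909.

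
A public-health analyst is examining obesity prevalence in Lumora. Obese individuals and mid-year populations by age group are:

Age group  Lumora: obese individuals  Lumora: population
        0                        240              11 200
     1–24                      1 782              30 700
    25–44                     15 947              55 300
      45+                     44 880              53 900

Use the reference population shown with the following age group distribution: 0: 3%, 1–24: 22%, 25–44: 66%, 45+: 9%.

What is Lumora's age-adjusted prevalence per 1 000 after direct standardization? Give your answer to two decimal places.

278.68

Age-specific rates per 1 000 for Lumora: 21.429, 58.046, 288.373, 832.653.
Standard weights: 0.03, 0.22, 0.66, 0.09.
Standardized rate: 0.0300×21.429 + 0.2200×58.046 + 0.6600×288.373 + 0.0900×832.653 = 278.6775 per 1 000.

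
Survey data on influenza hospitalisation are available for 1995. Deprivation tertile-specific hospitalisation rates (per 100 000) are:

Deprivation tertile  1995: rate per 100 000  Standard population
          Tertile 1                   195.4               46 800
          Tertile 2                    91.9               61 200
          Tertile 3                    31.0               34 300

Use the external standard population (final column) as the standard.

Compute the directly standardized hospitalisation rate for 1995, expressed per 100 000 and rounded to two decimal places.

111.26

Standard total = 142 300; weights = 0.3289, 0.4301, 0.2410.
Standardized rate: 0.3289×195.4 + 0.4301×91.9 + 0.2410×31.0 = 111.2600 per 100 000.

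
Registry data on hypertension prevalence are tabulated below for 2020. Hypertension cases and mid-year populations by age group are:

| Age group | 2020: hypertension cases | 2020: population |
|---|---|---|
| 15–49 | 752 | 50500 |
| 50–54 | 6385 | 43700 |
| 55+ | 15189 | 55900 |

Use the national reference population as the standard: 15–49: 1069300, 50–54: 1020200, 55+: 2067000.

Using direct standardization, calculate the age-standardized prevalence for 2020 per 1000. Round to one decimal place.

174.8

Age-specific rates per 1000 for 2020: 14.891, 146.110, 271.717.
Standard total = 4156500; weights = 0.2573, 0.2454, 0.4973.
Standardized rate: 0.2573×14.891 + 0.2454×146.110 + 0.4973×271.717 = 174.8163 per 1000.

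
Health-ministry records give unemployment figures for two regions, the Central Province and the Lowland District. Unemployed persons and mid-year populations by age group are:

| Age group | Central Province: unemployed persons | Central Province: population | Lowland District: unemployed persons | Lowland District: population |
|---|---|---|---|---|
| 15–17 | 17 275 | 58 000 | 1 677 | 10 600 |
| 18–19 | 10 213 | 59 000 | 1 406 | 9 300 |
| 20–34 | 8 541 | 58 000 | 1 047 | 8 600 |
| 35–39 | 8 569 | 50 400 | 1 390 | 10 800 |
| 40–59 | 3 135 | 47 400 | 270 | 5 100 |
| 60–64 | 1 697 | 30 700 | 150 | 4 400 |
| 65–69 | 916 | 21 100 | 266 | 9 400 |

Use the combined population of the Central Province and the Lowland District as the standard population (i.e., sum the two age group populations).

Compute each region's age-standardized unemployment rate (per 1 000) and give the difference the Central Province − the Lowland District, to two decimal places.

Age-specific rates per 1 000 for the Central Province: 297.845, 173.102, 147.259, 170.020, 66.139, 55.277, 43.412.
For the Lowland District: 158.208, 151.183, 121.744, 128.704, 52.941, 34.091, 28.298.
Combined standard total = 382 800; weights = 0.1792, 0.1784, 0.1740, 0.1599, 0.1371, 0.0917, 0.0797.
The Central Province: 0.1792×297.845 + 0.1784×173.102 + 0.1740×147.259 + 0.1599×170.020 + 0.1371×66.139 + 0.0917×55.277 + 0.0797×43.412 = 154.6610 per 1 000.
The Lowland District: 0.1792×158.208 + 0.1784×151.183 + 0.1740×121.744 + 0.1599×128.704 + 0.1371×52.941 + 0.0917×34.091 + 0.0797×28.298 = 109.7250 per 1 000.
Difference = 154.6610 − 109.7250 = 44.9360.

44.94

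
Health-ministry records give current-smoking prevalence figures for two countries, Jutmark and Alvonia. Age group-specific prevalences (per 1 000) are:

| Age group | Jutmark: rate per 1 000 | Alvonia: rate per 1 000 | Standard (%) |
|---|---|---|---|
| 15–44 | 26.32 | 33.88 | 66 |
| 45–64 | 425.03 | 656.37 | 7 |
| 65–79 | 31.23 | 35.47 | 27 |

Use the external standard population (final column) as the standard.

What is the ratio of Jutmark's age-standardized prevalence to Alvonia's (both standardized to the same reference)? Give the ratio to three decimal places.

Standard weights: 0.66, 0.07, 0.27.
Jutmark: 0.6600×26.32 + 0.0700×425.03 + 0.2700×31.23 = 55.5554 per 1 000.
Alvonia: 0.6600×33.88 + 0.0700×656.37 + 0.2700×35.47 = 77.8836 per 1 000.
Ratio = 55.5554 ÷ 77.8836 = 0.71331.

0.713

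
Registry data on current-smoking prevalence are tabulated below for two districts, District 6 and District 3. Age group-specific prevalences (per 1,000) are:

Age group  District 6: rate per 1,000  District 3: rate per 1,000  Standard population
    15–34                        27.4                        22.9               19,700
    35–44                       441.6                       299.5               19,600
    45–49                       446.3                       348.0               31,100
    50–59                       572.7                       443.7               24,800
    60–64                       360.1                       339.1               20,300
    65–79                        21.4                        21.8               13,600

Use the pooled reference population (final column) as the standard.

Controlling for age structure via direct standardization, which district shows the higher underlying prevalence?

District 6

Standard total = 129,100; weights = 0.1526, 0.1518, 0.2409, 0.1921, 0.1572, 0.1053.
District 6: 0.1526×27.4 + 0.1518×441.6 + 0.2409×446.3 + 0.1921×572.7 + 0.1572×360.1 + 0.1053×21.4 = 347.6305 per 1,000.
District 3: 0.1526×22.9 + 0.1518×299.5 + 0.2409×348.0 + 0.1921×443.7 + 0.1572×339.1 + 0.1053×21.8 = 273.6491 per 1,000.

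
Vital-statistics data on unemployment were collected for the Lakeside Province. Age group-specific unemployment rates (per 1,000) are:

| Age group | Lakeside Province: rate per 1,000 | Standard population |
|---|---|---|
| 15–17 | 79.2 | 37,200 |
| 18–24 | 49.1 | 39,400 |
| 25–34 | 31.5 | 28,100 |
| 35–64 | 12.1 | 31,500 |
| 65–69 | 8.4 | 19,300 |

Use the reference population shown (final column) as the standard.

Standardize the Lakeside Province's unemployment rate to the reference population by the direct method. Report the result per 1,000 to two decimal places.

Standard total = 155,500; weights = 0.2392, 0.2534, 0.1807, 0.2026, 0.1241.
Standardized rate: 0.2392×79.2 + 0.2534×49.1 + 0.1807×31.5 + 0.2026×12.1 + 0.1241×8.4 = 40.5736 per 1,000.

40.57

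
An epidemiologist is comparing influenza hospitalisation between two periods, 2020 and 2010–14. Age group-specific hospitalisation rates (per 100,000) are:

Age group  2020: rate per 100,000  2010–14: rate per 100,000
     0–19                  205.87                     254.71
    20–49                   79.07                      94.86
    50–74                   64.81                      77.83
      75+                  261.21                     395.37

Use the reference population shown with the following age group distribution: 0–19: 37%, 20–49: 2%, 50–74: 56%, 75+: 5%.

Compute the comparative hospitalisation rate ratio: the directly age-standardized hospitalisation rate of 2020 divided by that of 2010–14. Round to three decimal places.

Standard weights: 0.37, 0.02, 0.56, 0.05.
2020: 0.3700×205.87 + 0.0200×79.07 + 0.5600×64.81 + 0.0500×261.21 = 127.1074 per 100,000.
2010–14: 0.3700×254.71 + 0.0200×94.86 + 0.5600×77.83 + 0.0500×395.37 = 159.4932 per 100,000.
Ratio = 127.1074 ÷ 159.4932 = 0.79695.

0.797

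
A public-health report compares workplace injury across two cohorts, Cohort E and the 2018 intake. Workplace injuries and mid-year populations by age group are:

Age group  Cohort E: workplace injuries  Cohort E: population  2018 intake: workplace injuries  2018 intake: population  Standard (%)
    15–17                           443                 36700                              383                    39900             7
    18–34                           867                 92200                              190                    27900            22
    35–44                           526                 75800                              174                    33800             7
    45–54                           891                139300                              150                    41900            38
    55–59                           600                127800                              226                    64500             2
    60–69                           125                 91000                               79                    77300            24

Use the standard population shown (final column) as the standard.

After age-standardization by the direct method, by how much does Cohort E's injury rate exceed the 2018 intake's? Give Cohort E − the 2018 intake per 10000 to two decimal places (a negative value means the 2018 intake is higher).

20.47

Age-specific rates per 10000 for Cohort E: 120.71, 94.03, 69.39, 63.96, 46.95, 13.74.
For the 2018 intake: 95.99, 68.10, 51.48, 35.80, 35.04, 10.22.
Standard weights: 0.07, 0.22, 0.07, 0.38, 0.02, 0.24.
Cohort E: 0.0700×120.71 + 0.2200×94.03 + 0.0700×69.39 + 0.3800×63.96 + 0.0200×46.95 + 0.2400×13.74 = 62.5362 per 10000.
The 2018 intake: 0.0700×95.99 + 0.2200×68.10 + 0.0700×51.48 + 0.3800×35.80 + 0.0200×35.04 + 0.2400×10.22 = 42.0623 per 10000.
Difference = 62.5362 − 42.0623 = 20.4739.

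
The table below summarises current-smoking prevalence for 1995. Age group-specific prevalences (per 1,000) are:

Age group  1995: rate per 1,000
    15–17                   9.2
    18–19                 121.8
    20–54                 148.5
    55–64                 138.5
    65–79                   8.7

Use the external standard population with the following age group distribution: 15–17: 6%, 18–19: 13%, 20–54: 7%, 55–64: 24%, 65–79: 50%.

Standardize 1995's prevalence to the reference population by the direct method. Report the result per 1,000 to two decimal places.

Standard weights: 0.06, 0.13, 0.07, 0.24, 0.50.
Standardized rate: 0.0600×9.2 + 0.1300×121.8 + 0.0700×148.5 + 0.2400×138.5 + 0.5000×8.7 = 64.3710 per 1,000.

64.37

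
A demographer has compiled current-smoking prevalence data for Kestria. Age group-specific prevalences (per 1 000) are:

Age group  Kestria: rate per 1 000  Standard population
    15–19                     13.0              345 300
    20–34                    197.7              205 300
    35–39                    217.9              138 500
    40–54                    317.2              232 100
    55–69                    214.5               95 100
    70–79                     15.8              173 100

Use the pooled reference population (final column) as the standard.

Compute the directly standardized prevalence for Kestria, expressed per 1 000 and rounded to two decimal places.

144.62

Standard total = 1 189 400; weights = 0.2903, 0.1726, 0.1164, 0.1951, 0.0800, 0.1455.
Standardized rate: 0.2903×13.0 + 0.1726×197.7 + 0.1164×217.9 + 0.1951×317.2 + 0.0800×214.5 + 0.1455×15.8 = 144.6207 per 1 000.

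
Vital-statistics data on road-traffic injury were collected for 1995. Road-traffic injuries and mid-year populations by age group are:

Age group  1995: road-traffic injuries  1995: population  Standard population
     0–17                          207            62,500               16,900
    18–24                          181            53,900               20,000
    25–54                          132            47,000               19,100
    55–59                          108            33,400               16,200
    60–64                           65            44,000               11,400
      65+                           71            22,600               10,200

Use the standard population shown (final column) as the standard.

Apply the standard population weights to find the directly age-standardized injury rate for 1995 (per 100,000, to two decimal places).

296.42

Age-specific rates per 100,000 for 1995: 331.20, 335.81, 280.85, 323.35, 147.73, 314.16.
Standard total = 93,800; weights = 0.1802, 0.2132, 0.2036, 0.1727, 0.1215, 0.1087.
Standardized rate: 0.1802×331.20 + 0.2132×335.81 + 0.2036×280.85 + 0.1727×323.35 + 0.1215×147.73 + 0.1087×314.16 = 296.4234 per 100,000.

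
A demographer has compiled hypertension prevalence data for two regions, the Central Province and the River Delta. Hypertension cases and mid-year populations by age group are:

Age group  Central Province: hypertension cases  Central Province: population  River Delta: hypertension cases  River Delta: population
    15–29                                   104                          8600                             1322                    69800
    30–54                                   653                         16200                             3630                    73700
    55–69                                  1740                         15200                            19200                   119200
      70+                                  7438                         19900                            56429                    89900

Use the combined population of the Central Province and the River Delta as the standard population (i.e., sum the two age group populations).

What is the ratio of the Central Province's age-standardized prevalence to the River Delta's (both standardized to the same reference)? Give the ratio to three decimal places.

0.632

Age-specific rates per 1000 for the Central Province: 12.093, 40.309, 114.474, 373.769.
For the River Delta: 18.940, 49.254, 161.074, 627.686.
Combined standard total = 412500; weights = 0.1901, 0.2179, 0.3258, 0.2662.
The Central Province: 0.1901×12.093 + 0.2179×40.309 + 0.3258×114.474 + 0.2662×373.769 = 147.8713 per 1000.
The River Delta: 0.1901×18.940 + 0.2179×49.254 + 0.3258×161.074 + 0.2662×627.686 = 233.8935 per 1000.
Ratio = 147.8713 ÷ 233.8935 = 0.63222.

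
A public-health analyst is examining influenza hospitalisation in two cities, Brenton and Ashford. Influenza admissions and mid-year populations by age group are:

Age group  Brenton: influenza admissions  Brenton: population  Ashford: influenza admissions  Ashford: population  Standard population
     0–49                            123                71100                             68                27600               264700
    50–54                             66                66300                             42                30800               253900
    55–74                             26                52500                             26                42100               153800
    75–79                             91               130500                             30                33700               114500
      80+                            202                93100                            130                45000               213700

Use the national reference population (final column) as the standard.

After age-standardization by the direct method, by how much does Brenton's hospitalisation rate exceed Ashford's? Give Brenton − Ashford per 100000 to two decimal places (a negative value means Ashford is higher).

Age-specific rates per 100000 for Brenton: 173.00, 99.55, 49.52, 69.73, 216.97.
For Ashford: 246.38, 136.36, 61.76, 89.02, 288.89.
Standard total = 1000600; weights = 0.2645, 0.2537, 0.1537, 0.1144, 0.2136.
Brenton: 0.2645×173.00 + 0.2537×99.55 + 0.1537×49.52 + 0.1144×69.73 + 0.2136×216.97 = 132.9551 per 100000.
Ashford: 0.2645×246.38 + 0.2537×136.36 + 0.1537×61.76 + 0.1144×89.02 + 0.2136×288.89 = 181.1567 per 100000.
Difference = 132.9551 − 181.1567 = -48.2017.

-48.20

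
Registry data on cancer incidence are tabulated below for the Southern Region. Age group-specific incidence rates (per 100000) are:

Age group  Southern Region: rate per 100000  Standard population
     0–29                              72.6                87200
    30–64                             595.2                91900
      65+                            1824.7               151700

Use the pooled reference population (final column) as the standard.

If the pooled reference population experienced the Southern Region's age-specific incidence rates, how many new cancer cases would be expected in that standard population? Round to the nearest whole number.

Expected new cancer cases = Σ (standard pop × age-specific rate ÷ 100000)
= 87200×72.6/100000 + 91900×595.2/100000 + 151700×1824.7/100000
= 63.31 + 546.99 + 2768.07 = 3378.37.

3378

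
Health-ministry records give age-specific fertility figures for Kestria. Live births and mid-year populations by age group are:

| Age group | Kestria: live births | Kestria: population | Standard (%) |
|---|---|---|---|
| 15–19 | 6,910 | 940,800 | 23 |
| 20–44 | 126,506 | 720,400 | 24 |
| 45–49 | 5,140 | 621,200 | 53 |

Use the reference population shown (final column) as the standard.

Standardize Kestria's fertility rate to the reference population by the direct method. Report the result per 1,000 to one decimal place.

48.2

Age-specific rates per 1,000 for Kestria: 7.345, 175.605, 8.274.
Standard weights: 0.23, 0.24, 0.53.
Standardized rate: 0.2300×7.345 + 0.2400×175.605 + 0.5300×8.274 = 48.2199 per 1,000.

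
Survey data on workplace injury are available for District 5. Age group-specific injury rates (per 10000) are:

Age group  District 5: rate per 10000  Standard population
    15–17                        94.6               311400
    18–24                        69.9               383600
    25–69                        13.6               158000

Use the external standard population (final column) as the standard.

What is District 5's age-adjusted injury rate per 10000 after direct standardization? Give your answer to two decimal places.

Standard total = 853000; weights = 0.3651, 0.4497, 0.1852.
Standardized rate: 0.3651×94.6 + 0.4497×69.9 + 0.1852×13.6 = 68.4887 per 10000.

68.49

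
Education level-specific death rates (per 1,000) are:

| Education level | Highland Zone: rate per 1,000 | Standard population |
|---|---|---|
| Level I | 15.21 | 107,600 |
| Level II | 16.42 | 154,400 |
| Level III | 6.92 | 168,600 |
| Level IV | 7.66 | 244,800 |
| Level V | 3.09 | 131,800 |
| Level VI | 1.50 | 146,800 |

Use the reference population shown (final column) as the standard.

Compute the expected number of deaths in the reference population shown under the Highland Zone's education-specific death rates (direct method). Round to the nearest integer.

7841

Expected deaths = Σ (standard pop × education-specific rate ÷ 1,000)
= 107,600×15.21/1,000 + 154,400×16.42/1,000 + 168,600×6.92/1,000 + 244,800×7.66/1,000 + 131,800×3.09/1,000 + 146,800×1.50/1,000
= 1636.60 + 2535.25 + 1166.71 + 1875.17 + 407.26 + 220.20 = 7841.19.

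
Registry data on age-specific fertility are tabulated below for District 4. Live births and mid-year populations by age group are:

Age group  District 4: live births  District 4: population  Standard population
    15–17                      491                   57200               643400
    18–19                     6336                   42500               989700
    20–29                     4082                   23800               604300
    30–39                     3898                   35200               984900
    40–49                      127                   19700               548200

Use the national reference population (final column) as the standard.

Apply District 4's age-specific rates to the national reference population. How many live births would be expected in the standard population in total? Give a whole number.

Age-specific rates per 1000 for District 4: 8.584, 149.082, 171.513, 110.739, 6.447.
Expected live births = Σ (standard pop × age-specific rate ÷ 1000)
= 643400×8.584/1000 + 989700×149.082/1000 + 604300×171.513/1000 + 984900×110.739/1000 + 548200×6.447/1000
= 5522.89 + 147546.80 + 103645.07 + 109066.48 + 3534.08 = 369315.33.

369315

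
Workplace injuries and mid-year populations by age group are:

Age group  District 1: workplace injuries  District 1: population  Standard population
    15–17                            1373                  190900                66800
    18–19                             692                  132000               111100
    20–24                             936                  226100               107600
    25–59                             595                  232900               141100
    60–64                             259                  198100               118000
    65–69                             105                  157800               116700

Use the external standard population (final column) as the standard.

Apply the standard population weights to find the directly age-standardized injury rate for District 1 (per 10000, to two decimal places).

Age-specific rates per 10000 for District 1: 71.92, 52.42, 41.40, 25.55, 13.07, 6.65.
Standard total = 661300; weights = 0.1010, 0.1680, 0.1627, 0.2134, 0.1784, 0.1765.
Standardized rate: 0.1010×71.92 + 0.1680×52.42 + 0.1627×41.40 + 0.2134×25.55 + 0.1784×13.07 + 0.1765×6.65 = 31.7665 per 10000.

31.77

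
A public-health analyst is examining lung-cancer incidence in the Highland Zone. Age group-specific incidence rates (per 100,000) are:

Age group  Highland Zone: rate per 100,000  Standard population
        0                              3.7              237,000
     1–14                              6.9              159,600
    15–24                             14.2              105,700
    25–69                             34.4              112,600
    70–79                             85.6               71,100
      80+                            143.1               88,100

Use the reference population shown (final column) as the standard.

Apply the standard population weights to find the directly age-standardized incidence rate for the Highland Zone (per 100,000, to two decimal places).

Standard total = 774,100; weights = 0.3062, 0.2062, 0.1365, 0.1455, 0.0918, 0.1138.
Standardized rate: 0.3062×3.7 + 0.2062×6.9 + 0.1365×14.2 + 0.1455×34.4 + 0.0918×85.6 + 0.1138×143.1 = 33.6465 per 100,000.

33.65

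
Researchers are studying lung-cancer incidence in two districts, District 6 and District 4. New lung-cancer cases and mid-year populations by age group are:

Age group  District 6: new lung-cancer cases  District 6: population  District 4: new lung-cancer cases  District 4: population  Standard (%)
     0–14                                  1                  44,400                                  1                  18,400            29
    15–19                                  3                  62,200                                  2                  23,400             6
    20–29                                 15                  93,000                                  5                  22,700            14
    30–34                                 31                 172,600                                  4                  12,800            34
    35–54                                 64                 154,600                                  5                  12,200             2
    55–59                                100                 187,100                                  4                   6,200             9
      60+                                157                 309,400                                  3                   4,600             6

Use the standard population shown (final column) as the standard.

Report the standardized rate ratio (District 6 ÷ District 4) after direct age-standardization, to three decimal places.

Age-specific rates per 100,000 for District 6: 2.25, 4.82, 16.13, 17.96, 41.40, 53.45, 50.74.
For District 4: 5.43, 8.55, 22.03, 31.25, 40.98, 64.52, 65.22.
Standard weights: 0.29, 0.06, 0.14, 0.34, 0.02, 0.09, 0.06.
District 6: 0.2900×2.25 + 0.0600×4.82 + 0.1400×16.13 + 0.3400×17.96 + 0.0200×41.40 + 0.0900×53.45 + 0.0600×50.74 = 17.9900 per 100,000.
District 4: 0.2900×5.43 + 0.0600×8.55 + 0.1400×22.03 + 0.3400×31.25 + 0.0200×40.98 + 0.0900×64.52 + 0.0600×65.22 = 26.3368 per 100,000.
Ratio = 17.9900 ÷ 26.3368 = 0.68308.

0.683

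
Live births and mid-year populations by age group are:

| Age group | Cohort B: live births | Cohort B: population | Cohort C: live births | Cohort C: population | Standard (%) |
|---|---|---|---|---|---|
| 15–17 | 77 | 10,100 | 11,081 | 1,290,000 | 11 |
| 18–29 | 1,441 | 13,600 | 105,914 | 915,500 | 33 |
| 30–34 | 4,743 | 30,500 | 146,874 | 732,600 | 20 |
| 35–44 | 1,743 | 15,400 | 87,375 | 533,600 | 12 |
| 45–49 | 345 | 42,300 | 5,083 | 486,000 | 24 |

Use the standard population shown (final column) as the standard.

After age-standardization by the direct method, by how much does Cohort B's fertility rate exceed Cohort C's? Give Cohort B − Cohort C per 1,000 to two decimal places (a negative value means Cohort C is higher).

Age-specific rates per 1,000 for Cohort B: 7.624, 105.956, 155.508, 113.182, 8.156.
For Cohort C: 8.590, 115.690, 200.483, 163.746, 10.459.
Standard weights: 0.11, 0.33, 0.20, 0.12, 0.24.
Cohort B: 0.1100×7.624 + 0.3300×105.956 + 0.2000×155.508 + 0.1200×113.182 + 0.2400×8.156 = 82.4450 per 1,000.
Cohort C: 0.1100×8.590 + 0.3300×115.690 + 0.2000×200.483 + 0.1200×163.746 + 0.2400×10.459 = 101.3788 per 1,000.
Difference = 82.4450 − 101.3788 = -18.9339.

-18.93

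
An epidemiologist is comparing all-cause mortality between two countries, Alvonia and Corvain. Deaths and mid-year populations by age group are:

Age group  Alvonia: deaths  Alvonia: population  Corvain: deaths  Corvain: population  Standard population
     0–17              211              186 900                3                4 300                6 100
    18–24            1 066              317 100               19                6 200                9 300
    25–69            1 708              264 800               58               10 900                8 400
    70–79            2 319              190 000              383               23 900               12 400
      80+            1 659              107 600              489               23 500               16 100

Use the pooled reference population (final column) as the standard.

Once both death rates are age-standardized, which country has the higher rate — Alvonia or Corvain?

Corvain

Age-specific rates per 1 000 for Alvonia: 1.129, 3.362, 6.450, 12.205, 15.418.
For Corvain: 0.698, 3.065, 5.321, 16.025, 20.809.
Standard total = 52 300; weights = 0.1166, 0.1778, 0.1606, 0.2371, 0.3078.
Alvonia: 0.1166×1.129 + 0.1778×3.362 + 0.1606×6.450 + 0.2371×12.205 + 0.3078×15.418 = 9.4056 per 1 000.
Corvain: 0.1166×0.698 + 0.1778×3.065 + 0.1606×5.321 + 0.2371×16.025 + 0.3078×20.809 = 11.6861 per 1 000.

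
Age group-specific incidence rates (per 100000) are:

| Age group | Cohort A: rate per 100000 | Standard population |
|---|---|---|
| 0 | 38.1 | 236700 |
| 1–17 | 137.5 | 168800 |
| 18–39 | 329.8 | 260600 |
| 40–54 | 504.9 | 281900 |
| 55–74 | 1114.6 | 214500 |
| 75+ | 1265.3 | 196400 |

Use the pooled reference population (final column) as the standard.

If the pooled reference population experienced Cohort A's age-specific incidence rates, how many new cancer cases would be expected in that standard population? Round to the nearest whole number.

7481

Expected new cancer cases = Σ (standard pop × age-specific rate ÷ 100000)
= 236700×38.1/100000 + 168800×137.5/100000 + 260600×329.8/100000 + 281900×504.9/100000 + 214500×1114.6/100000 + 196400×1265.3/100000
= 90.18 + 232.10 + 859.46 + 1423.31 + 2390.82 + 2485.05 = 7480.92.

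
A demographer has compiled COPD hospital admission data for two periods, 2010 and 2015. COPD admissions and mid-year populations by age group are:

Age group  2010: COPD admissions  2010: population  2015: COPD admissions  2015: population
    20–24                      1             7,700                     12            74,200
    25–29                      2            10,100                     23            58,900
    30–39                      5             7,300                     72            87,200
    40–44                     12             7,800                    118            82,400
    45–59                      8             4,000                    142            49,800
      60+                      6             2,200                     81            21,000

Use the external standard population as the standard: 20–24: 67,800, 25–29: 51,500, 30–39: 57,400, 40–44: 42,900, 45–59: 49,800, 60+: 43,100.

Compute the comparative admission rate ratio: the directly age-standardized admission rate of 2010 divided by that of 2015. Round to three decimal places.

Age-specific rates per 10,000 for 2010: 1.30, 1.98, 6.85, 15.38, 20.00, 27.27.
For 2015: 1.62, 3.90, 8.26, 14.32, 28.51, 38.57.
Standard total = 312,500; weights = 0.2170, 0.1648, 0.1837, 0.1373, 0.1594, 0.1379.
2010: 0.2170×1.30 + 0.1648×1.98 + 0.1837×6.85 + 0.1373×15.38 + 0.1594×20.00 + 0.1379×27.27 = 10.9268 per 10,000.
2015: 0.2170×1.62 + 0.1648×3.90 + 0.1837×8.26 + 0.1373×14.32 + 0.1594×28.51 + 0.1379×38.57 = 14.3407 per 10,000.
Ratio = 10.9268 ÷ 14.3407 = 0.76195.

0.762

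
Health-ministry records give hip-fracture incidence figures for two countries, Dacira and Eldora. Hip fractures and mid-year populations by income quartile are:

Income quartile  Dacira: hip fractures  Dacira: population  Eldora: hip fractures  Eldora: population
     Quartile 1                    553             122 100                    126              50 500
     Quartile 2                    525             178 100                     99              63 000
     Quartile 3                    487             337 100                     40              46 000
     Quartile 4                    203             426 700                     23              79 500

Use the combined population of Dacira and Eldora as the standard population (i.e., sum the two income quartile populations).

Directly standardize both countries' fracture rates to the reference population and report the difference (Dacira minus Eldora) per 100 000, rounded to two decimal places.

Income-specific rates per 100 000 for Dacira: 452.91, 294.78, 144.47, 47.57.
For Eldora: 249.50, 157.14, 86.96, 28.93.
Combined standard total = 1 303 000; weights = 0.1325, 0.1850, 0.2940, 0.3885.
Dacira: 0.1325×452.91 + 0.1850×294.78 + 0.2940×144.47 + 0.3885×47.57 = 175.4954 per 100 000.
Eldora: 0.1325×249.50 + 0.1850×157.14 + 0.2940×86.96 + 0.3885×28.93 = 98.9329 per 100 000.
Difference = 175.4954 − 98.9329 = 76.5626.

76.56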